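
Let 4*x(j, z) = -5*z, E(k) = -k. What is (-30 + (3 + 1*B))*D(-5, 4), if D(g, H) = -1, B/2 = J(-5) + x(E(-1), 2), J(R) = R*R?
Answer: -18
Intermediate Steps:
x(j, z) = -5*z/4 (x(j, z) = (-5*z)/4 = -5*z/4)
J(R) = R²
B = 45 (B = 2*((-5)² - 5/4*2) = 2*(25 - 5/2) = 2*(45/2) = 45)
(-30 + (3 + 1*B))*D(-5, 4) = (-30 + (3 + 1*45))*(-1) = (-30 + (3 + 45))*(-1) = (-30 + 48)*(-1) = 18*(-1) = -18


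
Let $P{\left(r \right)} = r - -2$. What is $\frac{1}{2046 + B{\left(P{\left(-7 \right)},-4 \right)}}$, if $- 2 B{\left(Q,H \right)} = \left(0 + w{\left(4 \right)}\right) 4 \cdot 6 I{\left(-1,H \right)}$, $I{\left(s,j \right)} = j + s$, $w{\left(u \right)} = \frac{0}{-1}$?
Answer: $\frac{1}{2046} \approx 0.00048876$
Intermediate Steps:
$w{\left(u \right)} = 0$ ($w{\left(u \right)} = 0 \left(-1\right) = 0$)
$P{\left(r \right)} = 2 + r$ ($P{\left(r \right)} = r + 2 = 2 + r$)
$B{\left(Q,H \right)} = 0$ ($B{\left(Q,H \right)} = - \frac{\left(0 + 0\right) 4 \cdot 6 \left(H - 1\right)}{2} = - \frac{0 \cdot 24 \left(-1 + H\right)}{2} = - \frac{0 \left(-1 + H\right)}{2} = \left(- \frac{1}{2}\right) 0 = 0$)
$\frac{1}{2046 + B{\left(P{\left(-7 \right)},-4 \right)}} = \frac{1}{2046 + 0} = \frac{1}{2046}$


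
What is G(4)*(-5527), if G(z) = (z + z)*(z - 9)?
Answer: 221080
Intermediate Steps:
G(z) = 2*z*(-9 + z) (G(z) = (2*z)*(-9 + z) = 2*z*(-9 + z))
G(4)*(-5527) = (2*4*(-9 + 4))*(-5527) = (2*4*(-5))*(-5527) = -40*(-5527) = 221080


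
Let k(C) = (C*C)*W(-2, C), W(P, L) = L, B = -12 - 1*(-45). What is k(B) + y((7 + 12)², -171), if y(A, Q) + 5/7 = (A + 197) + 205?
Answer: 256895/7 ≈ 36699.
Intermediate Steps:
B = 33 (B = -12 + 45 = 33)
y(A, Q) = 2809/7 + A (y(A, Q) = -5/7 + ((A + 197) + 205) = -5/7 + ((197 + A) + 205) = -5/7 + (402 + A) = 2809/7 + A)
k(C) = C³ (k(C) = (C*C)*C = C²*C = C³)
k(B) + y((7 + 12)², -171) = 33³ + (2809/7 + (7 + 12)²) = 35937 + (2809/7 + 19²) = 35937 + (2809/7 + 361) = 35937 + 5336/7 = 256895/7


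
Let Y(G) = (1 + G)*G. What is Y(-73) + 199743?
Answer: 204999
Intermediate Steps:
Y(G) = G*(1 + G)
Y(-73) + 199743 = -73*(1 - 73) + 199743 = -73*(-72) + 199743 = 5256 + 199743 = 204999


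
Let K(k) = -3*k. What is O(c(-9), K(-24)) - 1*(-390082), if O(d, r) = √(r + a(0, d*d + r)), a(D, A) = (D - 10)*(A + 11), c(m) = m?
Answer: 390082 + 28*I*√2 ≈ 3.9008e+5 + 39.598*I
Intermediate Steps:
a(D, A) = (-10 + D)*(11 + A)
O(d, r) = √(-110 - 10*d² - 9*r) (O(d, r) = √(r + (-110 - 10*(d*d + r) + 11*0 + (d*d + r)*0)) = √(r + (-110 - 10*(d² + r) + 0 + (d² + r)*0)) = √(r + (-110 - 10*(r + d²) + 0 + (r + d²)*0)) = √(r + (-110 + (-10*r - 10*d²) + 0 + 0)) = √(r + (-110 - 10*r - 10*d²)) = √(-110 - 10*d² - 9*r))
O(c(-9), K(-24)) - 1*(-390082) = √(-110 - 10*(-9)² - (-27)*(-24)) - 1*(-390082) = √(-110 - 10*81 - 9*72) + 390082 = √(-110 - 810 - 648) + 390082 = √(-1568) + 390082 = 28*I*√2 + 390082 = 390082 + 28*I*√2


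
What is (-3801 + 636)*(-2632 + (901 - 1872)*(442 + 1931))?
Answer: 7301069475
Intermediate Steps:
(-3801 + 636)*(-2632 + (901 - 1872)*(442 + 1931)) = -3165*(-2632 - 971*2373) = -3165*(-2632 - 2304183) = -3165*(-2306815) = 7301069475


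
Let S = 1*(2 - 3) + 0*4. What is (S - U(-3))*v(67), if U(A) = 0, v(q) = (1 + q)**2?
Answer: -4624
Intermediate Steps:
S = -1 (S = 1*(-1) + 0 = -1 + 0 = -1)
(S - U(-3))*v(67) = (-1 - 1*0)*(1 + 67)**2 = (-1 + 0)*68**2 = -1*4624 = -4624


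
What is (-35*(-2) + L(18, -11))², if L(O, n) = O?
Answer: 7744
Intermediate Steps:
(-35*(-2) + L(18, -11))² = (-35*(-2) + 18)² = (70 + 18)² = 88² = 7744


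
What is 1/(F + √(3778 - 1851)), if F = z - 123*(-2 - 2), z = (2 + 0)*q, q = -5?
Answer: 482/230397 - √1927/230397 ≈ 0.0019015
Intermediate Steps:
z = -10 (z = (2 + 0)*(-5) = 2*(-5) = -10)
F = 482 (F = -10 - 123*(-2 - 2) = -10 - 123*(-4) = -10 - 41*(-12) = -10 + 492 = 482)
1/(F + √(3778 - 1851)) = 1/(482 + √(3778 - 1851)) = 1/(482 + √1927)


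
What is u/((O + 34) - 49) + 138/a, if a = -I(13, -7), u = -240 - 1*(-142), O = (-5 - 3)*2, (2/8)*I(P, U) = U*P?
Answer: 19975/5642 ≈ 3.5404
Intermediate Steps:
I(P, U) = 4*P*U (I(P, U) = 4*(U*P) = 4*(P*U) = 4*P*U)
O = -16 (O = -8*2 = -16)
u = -98 (u = -240 + 142 = -98)
a = 364 (a = -4*13*(-7) = -1*(-364) = 364)
u/((O + 34) - 49) + 138/a = -98/((-16 + 34) - 49) + 138/364 = -98/(18 - 49) + 138*(1/364) = -98/(-31) + 69/182 = -98*(-1/31) + 69/182 = 98/31 + 69/182 = 19975/5642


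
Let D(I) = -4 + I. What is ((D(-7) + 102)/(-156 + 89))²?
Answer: 8281/4489 ≈ 1.8447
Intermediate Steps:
((D(-7) + 102)/(-156 + 89))² = (((-4 - 7) + 102)/(-156 + 89))² = ((-11 + 102)/(-67))² = (91*(-1/67))² = (-91/67)² = 8281/4489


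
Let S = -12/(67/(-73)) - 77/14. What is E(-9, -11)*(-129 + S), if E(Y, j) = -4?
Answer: 32542/67 ≈ 485.70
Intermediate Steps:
S = 1015/134 (S = -12/(67*(-1/73)) - 77*1/14 = -12/(-67/73) - 11/2 = -12*(-73/67) - 11/2 = 876/67 - 11/2 = 1015/134 ≈ 7.5746)
E(-9, -11)*(-129 + S) = -4*(-129 + 1015/134) = -4*(-16271/134) = 32542/67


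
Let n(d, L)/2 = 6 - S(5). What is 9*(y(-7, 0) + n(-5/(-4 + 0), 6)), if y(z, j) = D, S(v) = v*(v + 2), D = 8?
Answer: -450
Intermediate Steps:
S(v) = v*(2 + v)
y(z, j) = 8
n(d, L) = -58 (n(d, L) = 2*(6 - 5*(2 + 5)) = 2*(6 - 5*7) = 2*(6 - 1*35) = 2*(6 - 35) = 2*(-29) = -58)
9*(y(-7, 0) + n(-5/(-4 + 0), 6)) = 9*(8 - 58) = 9*(-50) = -450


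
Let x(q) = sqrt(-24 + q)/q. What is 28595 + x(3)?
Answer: 28595 + I*sqrt(21)/3 ≈ 28595.0 + 1.5275*I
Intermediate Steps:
x(q) = sqrt(-24 + q)/q
28595 + x(3) = 28595 + sqrt(-24 + 3)/3 = 28595 + sqrt(-21)/3 = 28595 + (I*sqrt(21))/3 = 28595 + I*sqrt(21)/3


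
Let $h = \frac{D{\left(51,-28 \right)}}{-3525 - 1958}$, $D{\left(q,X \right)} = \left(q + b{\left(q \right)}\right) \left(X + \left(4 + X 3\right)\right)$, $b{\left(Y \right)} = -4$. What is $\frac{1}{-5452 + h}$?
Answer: $- \frac{5483}{29888240} \approx -0.00018345$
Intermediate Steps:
$D{\left(q,X \right)} = \left(-4 + q\right) \left(4 + 4 X\right)$ ($D{\left(q,X \right)} = \left(q - 4\right) \left(X + \left(4 + X 3\right)\right) = \left(-4 + q\right) \left(X + \left(4 + 3 X\right)\right) = \left(-4 + q\right) \left(4 + 4 X\right)$)
$h = \frac{5076}{5483}$ ($h = \frac{-16 - -448 + 4 \cdot 51 + 4 \left(-28\right) 51}{-3525 - 1958} = \frac{-16 + 448 + 204 - 5712}{-5483} = \left(-5076\right) \left(- \frac{1}{5483}\right) = \frac{5076}{5483} \approx 0.92577$)
$\frac{1}{-5452 + h} = \frac{1}{-5452 + \frac{5076}{5483}} = \frac{1}{- \frac{29888240}{5483}} = - \frac{5483}{29888240}$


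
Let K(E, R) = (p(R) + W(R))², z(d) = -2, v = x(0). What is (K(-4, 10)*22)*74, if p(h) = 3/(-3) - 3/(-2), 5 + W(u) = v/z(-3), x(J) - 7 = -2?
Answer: 79772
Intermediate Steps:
x(J) = 5 (x(J) = 7 - 2 = 5)
v = 5
W(u) = -15/2 (W(u) = -5 + 5/(-2) = -5 + 5*(-½) = -5 - 5/2 = -15/2)
p(h) = ½ (p(h) = 3*(-⅓) - 3*(-½) = -1 + 3/2 = ½)
K(E, R) = 49 (K(E, R) = (½ - 15/2)² = (-7)² = 49)
(K(-4, 10)*22)*74 = (49*22)*74 = 1078*74 = 79772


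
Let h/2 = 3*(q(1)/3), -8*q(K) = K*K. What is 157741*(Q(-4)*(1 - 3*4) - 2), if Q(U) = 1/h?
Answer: 6625122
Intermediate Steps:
q(K) = -K²/8 (q(K) = -K*K/8 = -K²/8)
h = -¼ (h = 2*(3*(-⅛*1²/3)) = 2*(3*(-⅛*1*(⅓))) = 2*(3*(-⅛*⅓)) = 2*(3*(-1/24)) = 2*(-⅛) = -¼ ≈ -0.25000)
Q(U) = -4 (Q(U) = 1/(-¼) = -4)
157741*(Q(-4)*(1 - 3*4) - 2) = 157741*(-4*(1 - 3*4) - 2) = 157741*(-4*(1 - 12) - 2) = 157741*(-4*(-11) - 2) = 157741*(44 - 2) = 157741*42 = 6625122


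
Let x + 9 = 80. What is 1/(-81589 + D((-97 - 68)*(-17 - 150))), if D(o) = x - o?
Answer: -1/109073 ≈ -9.1682e-6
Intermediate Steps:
x = 71 (x = -9 + 80 = 71)
D(o) = 71 - o
1/(-81589 + D((-97 - 68)*(-17 - 150))) = 1/(-81589 + (71 - (-97 - 68)*(-17 - 150))) = 1/(-81589 + (71 - (-165)*(-167))) = 1/(-81589 + (71 - 1*27555)) = 1/(-81589 + (71 - 27555)) = 1/(-81589 - 27484) = 1/(-109073) = -1/109073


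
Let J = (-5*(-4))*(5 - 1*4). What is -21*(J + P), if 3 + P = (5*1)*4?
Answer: -777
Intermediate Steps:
J = 20 (J = 20*(5 - 4) = 20*1 = 20)
P = 17 (P = -3 + (5*1)*4 = -3 + 5*4 = -3 + 20 = 17)
-21*(J + P) = -21*(20 + 17) = -21*37 = -777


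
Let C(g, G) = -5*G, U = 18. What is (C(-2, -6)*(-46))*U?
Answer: -24840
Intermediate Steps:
(C(-2, -6)*(-46))*U = (-5*(-6)*(-46))*18 = (30*(-46))*18 = -1380*18 = -24840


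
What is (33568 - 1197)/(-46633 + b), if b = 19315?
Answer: -32371/27318 ≈ -1.1850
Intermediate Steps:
(33568 - 1197)/(-46633 + b) = (33568 - 1197)/(-46633 + 19315) = 32371/(-27318) = 32371*(-1/27318) = -32371/27318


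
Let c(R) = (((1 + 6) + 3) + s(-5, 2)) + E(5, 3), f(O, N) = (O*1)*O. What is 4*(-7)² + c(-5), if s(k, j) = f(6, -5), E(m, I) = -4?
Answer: 238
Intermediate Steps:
f(O, N) = O² (f(O, N) = O*O = O²)
s(k, j) = 36 (s(k, j) = 6² = 36)
c(R) = 42 (c(R) = (((1 + 6) + 3) + 36) - 4 = ((7 + 3) + 36) - 4 = (10 + 36) - 4 = 46 - 4 = 42)
4*(-7)² + c(-5) = 4*(-7)² + 42 = 4*49 + 42 = 196 + 42 = 238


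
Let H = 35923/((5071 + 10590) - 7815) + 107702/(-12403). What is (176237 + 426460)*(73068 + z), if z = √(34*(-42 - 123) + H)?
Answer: 44037864396 + 602697*I*√2156906521992286/619834 ≈ 4.4038e+10 + 4.5158e+7*I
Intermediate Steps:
H = -2544439/619834 (H = 35923/(15661 - 7815) + 107702*(-1/12403) = 35923/7846 - 686/79 = -2544439/619834 ≈ -4.1050)
z = I*√2156906521992286/619834 (z = √(34*(-42 - 123) - 2544439/619834) = √(34*(-165) - 2544439/619834) = √(-5610 - 2544439/619834) = √(-3479813179/619834) = I*√2156906521992286/619834 ≈ 74.927*I)
(176237 + 426460)*(73068 + z) = (176237 + 426460)*(73068 + I*√2156906521992286/619834) = 602697*(73068 + I*√2156906521992286/619834) = 44037864396 + 602697*I*√2156906521992286/619834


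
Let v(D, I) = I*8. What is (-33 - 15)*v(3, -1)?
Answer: 384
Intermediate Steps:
v(D, I) = 8*I
(-33 - 15)*v(3, -1) = (-33 - 15)*(8*(-1)) = -48*(-8) = 384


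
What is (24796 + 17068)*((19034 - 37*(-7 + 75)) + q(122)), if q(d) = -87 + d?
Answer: 692974792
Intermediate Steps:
(24796 + 17068)*((19034 - 37*(-7 + 75)) + q(122)) = (24796 + 17068)*((19034 - 37*(-7 + 75)) + (-87 + 122)) = 41864*((19034 - 37*68) + 35) = 41864*((19034 - 2516) + 35) = 41864*(16518 + 35) = 41864*16553 = 692974792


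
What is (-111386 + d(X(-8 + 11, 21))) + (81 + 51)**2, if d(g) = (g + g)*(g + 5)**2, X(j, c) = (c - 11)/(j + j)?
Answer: -2532974/27 ≈ -93814.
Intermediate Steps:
X(j, c) = (-11 + c)/(2*j) (X(j, c) = (-11 + c)/((2*j)) = (-11 + c)*(1/(2*j)) = (-11 + c)/(2*j))
d(g) = 2*g*(5 + g)**2 (d(g) = (2*g)*(5 + g)**2 = 2*g*(5 + g)**2)
(-111386 + d(X(-8 + 11, 21))) + (81 + 51)**2 = (-111386 + 2*((-11 + 21)/(2*(-8 + 11)))*(5 + (-11 + 21)/(2*(-8 + 11)))**2) + (81 + 51)**2 = (-111386 + 2*((1/2)*10/3)*(5 + (1/2)*10/3)**2) + 132**2 = (-111386 + 2*((1/2)*(1/3)*10)*(5 + (1/2)*(1/3)*10)**2) + 17424 = (-111386 + 2*(5/3)*(5 + 5/3)**2) + 17424 = (-111386 + 2*(5/3)*(20/3)**2) + 17424 = (-111386 + 2*(5/3)*(400/9)) + 17424 = (-111386 + 4000/27) + 17424 = -3003422/27 + 17424 = -2532974/27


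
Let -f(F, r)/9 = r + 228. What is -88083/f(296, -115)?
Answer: 9787/113 ≈ 86.611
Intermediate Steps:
f(F, r) = -2052 - 9*r (f(F, r) = -9*(r + 228) = -9*(228 + r) = -2052 - 9*r)
-88083/f(296, -115) = -88083/(-2052 - 9*(-115)) = -88083/(-2052 + 1035) = -88083/(-1017) = -88083*(-1/1017) = 9787/113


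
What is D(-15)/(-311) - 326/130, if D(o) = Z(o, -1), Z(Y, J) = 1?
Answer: -50758/20215 ≈ -2.5109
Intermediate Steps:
D(o) = 1
D(-15)/(-311) - 326/130 = 1/(-311) - 326/130 = 1*(-1/311) - 326*1/130 = -1/311 - 163/65 = -50758/20215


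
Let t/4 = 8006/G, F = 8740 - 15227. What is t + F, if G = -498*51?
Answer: -82394425/12699 ≈ -6488.3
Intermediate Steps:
G = -25398
F = -6487
t = -16012/12699 (t = 4*(8006/(-25398)) = 4*(8006*(-1/25398)) = 4*(-4003/12699) = -16012/12699 ≈ -1.2609)
t + F = -16012/12699 - 6487 = -82394425/12699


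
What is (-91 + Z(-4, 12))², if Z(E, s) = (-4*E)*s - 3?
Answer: 9604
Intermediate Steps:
Z(E, s) = -3 - 4*E*s (Z(E, s) = -4*E*s - 3 = -3 - 4*E*s)
(-91 + Z(-4, 12))² = (-91 + (-3 - 4*(-4)*12))² = (-91 + (-3 + 192))² = (-91 + 189)² = 98² = 9604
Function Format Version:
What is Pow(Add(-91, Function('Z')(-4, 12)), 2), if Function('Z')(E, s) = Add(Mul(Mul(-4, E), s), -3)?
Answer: 9604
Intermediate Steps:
Function('Z')(E, s) = Add(-3, Mul(-4, E, s)) (Function('Z')(E, s) = Add(Mul(-4, E, s), -3) = Add(-3, Mul(-4, E, s)))
Pow(Add(-91, Function('Z')(-4, 12)), 2) = Pow(Add(-91, Add(-3, Mul(-4, -4, 12))), 2) = Pow(Add(-91, Add(-3, 192)), 2) = Pow(Add(-91, 189), 2) = Pow(98, 2) = 9604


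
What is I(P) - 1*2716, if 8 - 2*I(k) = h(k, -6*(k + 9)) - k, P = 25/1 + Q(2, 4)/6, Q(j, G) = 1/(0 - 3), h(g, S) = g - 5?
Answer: -5419/2 ≈ -2709.5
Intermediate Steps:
h(g, S) = -5 + g
Q(j, G) = -⅓ (Q(j, G) = 1/(-3) = -⅓)
P = 449/18 (P = 25/1 - ⅓/6 = 25*1 - ⅓*⅙ = 25 - 1/18 = 449/18 ≈ 24.944)
I(k) = 13/2 (I(k) = 4 - ((-5 + k) - k)/2 = 4 - ½*(-5) = 4 + 5/2 = 13/2)
I(P) - 1*2716 = 13/2 - 1*2716 = 13/2 - 2716 = -5419/2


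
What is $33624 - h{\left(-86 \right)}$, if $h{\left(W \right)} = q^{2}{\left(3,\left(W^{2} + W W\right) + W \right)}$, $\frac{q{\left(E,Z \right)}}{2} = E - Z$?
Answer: $-864679212$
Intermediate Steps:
$q{\left(E,Z \right)} = - 2 Z + 2 E$ ($q{\left(E,Z \right)} = 2 \left(E - Z\right) = - 2 Z + 2 E$)
$h{\left(W \right)} = \left(6 - 4 W^{2} - 2 W\right)^{2}$ ($h{\left(W \right)} = \left(- 2 \left(\left(W^{2} + W W\right) + W\right) + 2 \cdot 3\right)^{2} = \left(- 2 \left(\left(W^{2} + W^{2}\right) + W\right) + 6\right)^{2} = \left(- 2 \left(2 W^{2} + W\right) + 6\right)^{2} = \left(- 2 \left(W + 2 W^{2}\right) + 6\right)^{2} = \left(\left(- 4 W^{2} - 2 W\right) + 6\right)^{2} = \left(6 - 4 W^{2} - 2 W\right)^{2}$)
$33624 - h{\left(-86 \right)} = 33624 - 4 \left(-3 - 86 \left(1 + 2 \left(-86\right)\right)\right)^{2} = 33624 - 4 \left(-3 - 86 \left(1 - 172\right)\right)^{2} = 33624 - 4 \left(-3 - -14706\right)^{2} = 33624 - 4 \left(-3 + 14706\right)^{2} = 33624 - 4 \cdot 14703^{2} = 33624 - 4 \cdot 216178209 = 33624 - 864712836 = -864679212$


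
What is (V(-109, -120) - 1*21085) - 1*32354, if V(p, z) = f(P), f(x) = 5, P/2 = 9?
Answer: -53434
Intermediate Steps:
P = 18 (P = 2*9 = 18)
V(p, z) = 5
(V(-109, -120) - 1*21085) - 1*32354 = (5 - 1*21085) - 1*32354 = (5 - 21085) - 32354 = -21080 - 32354 = -53434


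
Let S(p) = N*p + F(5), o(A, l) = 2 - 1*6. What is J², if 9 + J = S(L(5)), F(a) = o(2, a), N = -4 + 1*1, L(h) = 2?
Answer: 361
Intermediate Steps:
N = -3 (N = -4 + 1 = -3)
o(A, l) = -4 (o(A, l) = 2 - 6 = -4)
F(a) = -4
S(p) = -4 - 3*p (S(p) = -3*p - 4 = -4 - 3*p)
J = -19 (J = -9 + (-4 - 3*2) = -9 + (-4 - 6) = -9 - 10 = -19)
J² = (-19)² = 361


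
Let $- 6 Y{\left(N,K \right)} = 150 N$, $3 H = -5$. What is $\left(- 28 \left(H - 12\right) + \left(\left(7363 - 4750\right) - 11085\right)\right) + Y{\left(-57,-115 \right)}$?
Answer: $- \frac{19993}{3} \approx -6664.3$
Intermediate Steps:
$H = - \frac{5}{3}$ ($H = \frac{1}{3} \left(-5\right) = - \frac{5}{3} \approx -1.6667$)
$Y{\left(N,K \right)} = - 25 N$ ($Y{\left(N,K \right)} = - \frac{150 N}{6} = - 25 N$)
$\left(- 28 \left(H - 12\right) + \left(\left(7363 - 4750\right) - 11085\right)\right) + Y{\left(-57,-115 \right)} = \left(- 28 \left(- \frac{5}{3} - 12\right) + \left(\left(7363 - 4750\right) - 11085\right)\right) - -1425 = \left(\left(-28\right) \left(- \frac{41}{3}\right) + \left(2613 - 11085\right)\right) + 1425 = \left(\frac{1148}{3} - 8472\right) + 1425 = - \frac{24268}{3} + 1425 = - \frac{19993}{3}$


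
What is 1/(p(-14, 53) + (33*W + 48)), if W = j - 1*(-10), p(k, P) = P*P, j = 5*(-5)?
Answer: 1/2362 ≈ 0.00042337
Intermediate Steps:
j = -25
p(k, P) = P²
W = -15 (W = -25 - 1*(-10) = -25 + 10 = -15)
1/(p(-14, 53) + (33*W + 48)) = 1/(53² + (33*(-15) + 48)) = 1/(2809 + (-495 + 48)) = 1/(2809 - 447) = 1/2362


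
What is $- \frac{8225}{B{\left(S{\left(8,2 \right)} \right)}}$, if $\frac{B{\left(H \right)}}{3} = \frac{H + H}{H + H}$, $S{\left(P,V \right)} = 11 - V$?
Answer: $- \frac{8225}{3} \approx -2741.7$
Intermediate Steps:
$B{\left(H \right)} = 3$ ($B{\left(H \right)} = 3 \frac{H + H}{H + H} = 3 \frac{2 H}{2 H} = 3 \cdot 2 H \frac{1}{2 H} = 3 \cdot 1 = 3$)
$- \frac{8225}{B{\left(S{\left(8,2 \right)} \right)}} = - \frac{8225}{3}$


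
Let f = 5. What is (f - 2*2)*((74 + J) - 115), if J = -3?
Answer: -44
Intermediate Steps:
(f - 2*2)*((74 + J) - 115) = (5 - 2*2)*((74 - 3) - 115) = (5 - 4)*(71 - 115) = 1*(-44) = -44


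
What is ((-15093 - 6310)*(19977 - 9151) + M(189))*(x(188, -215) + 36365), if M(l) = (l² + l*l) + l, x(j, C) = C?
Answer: -8373686479050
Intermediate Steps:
M(l) = l + 2*l² (M(l) = (l² + l²) + l = 2*l² + l = l + 2*l²)
((-15093 - 6310)*(19977 - 9151) + M(189))*(x(188, -215) + 36365) = ((-15093 - 6310)*(19977 - 9151) + 189*(1 + 2*189))*(-215 + 36365) = (-21403*10826 + 189*(1 + 378))*36150 = (-231708878 + 189*379)*36150 = (-231708878 + 71631)*36150 = -231637247*36150 = -8373686479050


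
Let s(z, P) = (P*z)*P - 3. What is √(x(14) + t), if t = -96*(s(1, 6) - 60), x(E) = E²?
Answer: 2*√697 ≈ 52.802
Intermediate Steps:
s(z, P) = -3 + z*P² (s(z, P) = z*P² - 3 = -3 + z*P²)
t = 2592 (t = -96*((-3 + 1*6²) - 60) = -96*((-3 + 1*36) - 60) = -96*((-3 + 36) - 60) = -96*(33 - 60) = -96*(-27) = 2592)
√(x(14) + t) = √(14² + 2592) = √(196 + 2592) = √2788 = 2*√697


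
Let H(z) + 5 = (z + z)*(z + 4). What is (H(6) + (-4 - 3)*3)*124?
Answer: 11656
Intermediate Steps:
H(z) = -5 + 2*z*(4 + z) (H(z) = -5 + (z + z)*(z + 4) = -5 + (2*z)*(4 + z) = -5 + 2*z*(4 + z))
(H(6) + (-4 - 3)*3)*124 = ((-5 + 2*6**2 + 8*6) + (-4 - 3)*3)*124 = ((-5 + 2*36 + 48) - 7*3)*124 = ((-5 + 72 + 48) - 21)*124 = (115 - 21)*124 = 94*124 = 11656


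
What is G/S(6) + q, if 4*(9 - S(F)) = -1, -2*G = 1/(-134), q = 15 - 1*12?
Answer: 7438/2479 ≈ 3.0004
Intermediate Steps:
q = 3 (q = 15 - 12 = 3)
G = 1/268 (G = -½/(-134) = -½*(-1/134) = 1/268 ≈ 0.0037313)
S(F) = 37/4 (S(F) = 9 - ¼*(-1) = 9 + ¼ = 37/4)
G/S(6) + q = 1/(268*(37/4)) + 3 = (1/268)*(4/37) + 3 = 1/2479 + 3 = 7438/2479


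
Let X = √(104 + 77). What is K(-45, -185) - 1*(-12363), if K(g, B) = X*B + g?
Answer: 12318 - 185*√181 ≈ 9829.1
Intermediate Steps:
X = √181 ≈ 13.454
K(g, B) = g + B*√181 (K(g, B) = √181*B + g = B*√181 + g = g + B*√181)
K(-45, -185) - 1*(-12363) = (-45 - 185*√181) - 1*(-12363) = (-45 - 185*√181) + 12363 = 12318 - 185*√181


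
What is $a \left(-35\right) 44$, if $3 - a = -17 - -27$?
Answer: $10780$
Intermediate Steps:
$a = -7$ ($a = 3 - \left(-17 - -27\right) = 3 - \left(-17 + 27\right) = 3 - 10 = -7$)
$a \left(-35\right) 44 = \left(-7\right) \left(-35\right) 44 = 245 \cdot 44 = 10780$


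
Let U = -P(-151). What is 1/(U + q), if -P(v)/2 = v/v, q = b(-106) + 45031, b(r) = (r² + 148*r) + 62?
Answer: 1/40643 ≈ 2.4604e-5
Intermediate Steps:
b(r) = 62 + r² + 148*r
q = 40641 (q = (62 + (-106)² + 148*(-106)) + 45031 = (62 + 11236 - 15688) + 45031 = -4390 + 45031 = 40641)
P(v) = -2 (P(v) = -2*v/v = -2*1 = -2)
U = 2 (U = -1*(-2) = 2)
1/(U + q) = 1/(2 + 40641) = 1/40643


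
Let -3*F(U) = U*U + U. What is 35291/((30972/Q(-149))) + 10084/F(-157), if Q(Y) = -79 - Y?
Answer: 2481972379/31606926 ≈ 78.526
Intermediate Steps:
F(U) = -U/3 - U²/3 (F(U) = -(U*U + U)/3 = -(U² + U)/3 = -(U + U²)/3 = -U/3 - U²/3)
35291/((30972/Q(-149))) + 10084/F(-157) = 35291/((30972/(-79 - 1*(-149)))) + 10084/((-⅓*(-157)*(1 - 157))) = 35291/((30972/(-79 + 149))) + 10084/((-⅓*(-157)*(-156))) = 35291/((30972/70)) + 10084/(-8164) = 35291/((30972*(1/70))) + 10084*(-1/8164) = 35291/(15486/35) - 2521/2041 = 35291*(35/15486) - 2521/2041 = 1235185/15486 - 2521/2041 = 2481972379/31606926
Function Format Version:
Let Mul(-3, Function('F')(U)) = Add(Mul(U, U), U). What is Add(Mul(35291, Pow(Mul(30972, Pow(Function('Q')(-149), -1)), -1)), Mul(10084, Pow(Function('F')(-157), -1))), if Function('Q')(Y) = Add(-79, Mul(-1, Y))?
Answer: Rational(2481972379, 31606926) ≈ 78.526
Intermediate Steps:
Function('F')(U) = Add(Mul(Rational(-1, 3), U), Mul(Rational(-1, 3), Pow(U, 2))) (Function('F')(U) = Mul(Rational(-1, 3), Add(Mul(U, U), U)) = Mul(Rational(-1, 3), Add(Pow(U, 2), U)) = Mul(Rational(-1, 3), Add(U, Pow(U, 2))) = Add(Mul(Rational(-1, 3), U), Mul(Rational(-1, 3), Pow(U, 2))))
Add(Mul(35291, Pow(Mul(30972, Pow(Function('Q')(-149), -1)), -1)), Mul(10084, Pow(Function('F')(-157), -1))) = Add(Mul(35291, Pow(Mul(30972, Pow(Add(-79, Mul(-1, -149)), -1)), -1)), Mul(10084, Pow(Mul(Rational(-1, 3), -157, Add(1, -157)), -1))) = Add(Mul(35291, Pow(Mul(30972, Pow(Add(-79, 149), -1)), -1)), Mul(10084, Pow(Mul(Rational(-1, 3), -157, -156), -1))) = Add(Mul(35291, Pow(Mul(30972, Pow(70, -1)), -1)), Mul(10084, Pow(-8164, -1))) = Add(Mul(35291, Pow(Mul(30972, Rational(1, 70)), -1)), Mul(10084, Rational(-1, 8164))) = Add(Mul(35291, Pow(Rational(15486, 35), -1)), Rational(-2521, 2041)) = Add(Mul(35291, Rational(35, 15486)), Rational(-2521, 2041)) = Add(Rational(1235185, 15486), Rational(-2521, 2041)) = Rational(2481972379, 31606926)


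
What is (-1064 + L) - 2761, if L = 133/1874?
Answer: -7167917/1874 ≈ -3824.9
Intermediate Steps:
L = 133/1874 (L = 133*(1/1874) = 133/1874 ≈ 0.070971)
(-1064 + L) - 2761 = (-1064 + 133/1874) - 2761 = -1993803/1874 - 2761 = -7167917/1874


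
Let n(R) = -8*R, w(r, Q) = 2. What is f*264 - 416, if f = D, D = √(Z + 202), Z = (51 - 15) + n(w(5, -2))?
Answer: -416 + 264*√222 ≈ 3517.5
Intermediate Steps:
Z = 20 (Z = (51 - 15) - 8*2 = 36 - 16 = 20)
D = √222 (D = √(20 + 202) = √222 ≈ 14.900)
f = √222 ≈ 14.900
f*264 - 416 = √222*264 - 416 = 264*√222 - 416 = -416 + 264*√222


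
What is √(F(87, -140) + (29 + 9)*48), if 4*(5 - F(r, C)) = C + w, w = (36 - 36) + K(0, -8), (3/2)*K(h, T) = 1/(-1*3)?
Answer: √67106/6 ≈ 43.175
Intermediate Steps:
K(h, T) = -2/9 (K(h, T) = 2/(3*((-1*3))) = (⅔)/(-3) = (⅔)*(-⅓) = -2/9)
w = -2/9 (w = (36 - 36) - 2/9 = 0 - 2/9 = -2/9 ≈ -0.22222)
F(r, C) = 91/18 - C/4 (F(r, C) = 5 - (C - 2/9)/4 = 5 - (-2/9 + C)/4 = 5 + (1/18 - C/4) = 91/18 - C/4)
√(F(87, -140) + (29 + 9)*48) = √((91/18 - ¼*(-140)) + (29 + 9)*48) = √((91/18 + 35) + 38*48) = √(721/18 + 1824) = √(33553/18) = √67106/6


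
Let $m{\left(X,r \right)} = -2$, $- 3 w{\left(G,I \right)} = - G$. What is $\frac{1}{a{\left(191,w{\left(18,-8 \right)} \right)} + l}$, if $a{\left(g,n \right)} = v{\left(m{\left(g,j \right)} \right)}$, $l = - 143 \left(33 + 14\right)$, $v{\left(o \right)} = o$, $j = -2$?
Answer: $- \frac{1}{6723} \approx -0.00014874$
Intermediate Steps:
$w{\left(G,I \right)} = \frac{G}{3}$ ($w{\left(G,I \right)} = - \frac{\left(-1\right) G}{3} = \frac{G}{3}$)
$l = -6721$ ($l = \left(-143\right) 47 = -6721$)
$a{\left(g,n \right)} = -2$
$\frac{1}{a{\left(191,w{\left(18,-8 \right)} \right)} + l} = \frac{1}{-2 - 6721} = \frac{1}{-6723} = - \frac{1}{6723}$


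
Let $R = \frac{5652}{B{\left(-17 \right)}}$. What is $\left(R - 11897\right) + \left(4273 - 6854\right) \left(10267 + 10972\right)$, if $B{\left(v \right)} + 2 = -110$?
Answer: $- \frac{1535234581}{28} \approx -5.483 \cdot 10^{7}$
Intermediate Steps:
$B{\left(v \right)} = -112$ ($B{\left(v \right)} = -2 - 110 = -112$)
$R = - \frac{1413}{28}$ ($R = \frac{5652}{-112} = 5652 \left(- \frac{1}{112}\right) = - \frac{1413}{28} \approx -50.464$)
$\left(R - 11897\right) + \left(4273 - 6854\right) \left(10267 + 10972\right) = \left(- \frac{1413}{28} - 11897\right) + \left(4273 - 6854\right) \left(10267 + 10972\right) = - \frac{334529}{28} - 54817859 = - \frac{1535234581}{28}$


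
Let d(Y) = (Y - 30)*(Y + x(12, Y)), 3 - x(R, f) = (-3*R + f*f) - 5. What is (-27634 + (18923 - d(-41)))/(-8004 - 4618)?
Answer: 127849/12622 ≈ 10.129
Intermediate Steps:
x(R, f) = 8 - f² + 3*R (x(R, f) = 3 - ((-3*R + f*f) - 5) = 3 - ((-3*R + f²) - 5) = 3 - ((f² - 3*R) - 5) = 3 - (-5 + f² - 3*R) = 3 + (5 - f² + 3*R) = 8 - f² + 3*R)
d(Y) = (-30 + Y)*(44 + Y - Y²) (d(Y) = (Y - 30)*(Y + (8 - Y² + 3*12)) = (-30 + Y)*(Y + (8 - Y² + 36)) = (-30 + Y)*(Y + (44 - Y²)) = (-30 + Y)*(44 + Y - Y²))
(-27634 + (18923 - d(-41)))/(-8004 - 4618) = (-27634 + (18923 - (-1320 - 1*(-41)³ + 14*(-41) + 31*(-41)²)))/(-8004 - 4618) = (-27634 + (18923 - (-1320 - 1*(-68921) - 574 + 31*1681)))/(-12622) = (-27634 + (18923 - (-1320 + 68921 - 574 + 52111)))*(-1/12622) = (-27634 + (18923 - 1*119138))*(-1/12622) = (-27634 + (18923 - 119138))*(-1/12622) = (-27634 - 100215)*(-1/12622) = -127849*(-1/12622) = 127849/12622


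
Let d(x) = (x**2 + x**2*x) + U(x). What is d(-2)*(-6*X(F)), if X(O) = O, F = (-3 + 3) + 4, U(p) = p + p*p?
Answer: 48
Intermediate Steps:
U(p) = p + p**2
F = 4 (F = 0 + 4 = 4)
d(x) = x**2 + x**3 + x*(1 + x) (d(x) = (x**2 + x**2*x) + x*(1 + x) = (x**2 + x**3) + x*(1 + x) = x**2 + x**3 + x*(1 + x))
d(-2)*(-6*X(F)) = (-2*(1 + (-2)**2 + 2*(-2)))*(-6*4) = -2*(1 + 4 - 4)*(-24) = -2*1*(-24) = -2*(-24) = 48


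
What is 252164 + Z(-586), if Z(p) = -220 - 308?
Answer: 251636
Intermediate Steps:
Z(p) = -528
252164 + Z(-586) = 252164 - 528 = 251636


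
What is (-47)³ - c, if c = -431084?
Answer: 327261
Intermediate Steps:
(-47)³ - c = (-47)³ - 1*(-431084) = -103823 + 431084 = 327261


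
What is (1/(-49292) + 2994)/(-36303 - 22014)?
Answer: -147580247/2874561564 ≈ -0.051340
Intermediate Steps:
(1/(-49292) + 2994)/(-36303 - 22014) = (-1/49292 + 2994)/(-58317) = (147580247/49292)*(-1/58317) = -147580247/2874561564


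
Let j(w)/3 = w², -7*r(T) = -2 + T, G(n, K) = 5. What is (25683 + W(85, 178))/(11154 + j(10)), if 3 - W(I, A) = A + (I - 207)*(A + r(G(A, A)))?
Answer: 165101/40089 ≈ 4.1184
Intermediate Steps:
r(T) = 2/7 - T/7 (r(T) = -(-2 + T)/7 = 2/7 - T/7)
j(w) = 3*w²
W(I, A) = 3 - A - (-207 + I)*(-3/7 + A) (W(I, A) = 3 - (A + (I - 207)*(A + (2/7 - ⅐*5))) = 3 - (A + (-207 + I)*(A + (2/7 - 5/7))) = 3 - (A + (-207 + I)*(A - 3/7)) = 3 - (A + (-207 + I)*(-3/7 + A)) = 3 + (-A - (-207 + I)*(-3/7 + A)) = 3 - A - (-207 + I)*(-3/7 + A))
(25683 + W(85, 178))/(11154 + j(10)) = (25683 + (-600/7 + 206*178 + (3/7)*85 - 1*178*85))/(11154 + 3*10²) = (25683 + (-600/7 + 36668 + 255/7 - 15130))/(11154 + 3*100) = (25683 + 150421/7)/(11154 + 300) = (330202/7)/11454 = (330202/7)*(1/11454) = 165101/40089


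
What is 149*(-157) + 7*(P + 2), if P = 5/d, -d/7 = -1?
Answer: -23374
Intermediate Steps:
d = 7 (d = -7*(-1) = 7)
P = 5/7 ≈ 0.71429
149*(-157) + 7*(P + 2) = 149*(-157) + 7*(5/7 + 2) = -23393 + 7*(19/7) = -23393 + 19 = -23374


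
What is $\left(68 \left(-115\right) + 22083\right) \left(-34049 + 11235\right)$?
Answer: $-325396082$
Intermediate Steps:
$\left(68 \left(-115\right) + 22083\right) \left(-34049 + 11235\right) = \left(-7820 + 22083\right) \left(-22814\right) = 14263 \left(-22814\right) = -325396082$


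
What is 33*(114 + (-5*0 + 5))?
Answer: 3927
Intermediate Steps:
33*(114 + (-5*0 + 5)) = 33*(114 + (0 + 5)) = 33*(114 + 5) = 33*119 = 3927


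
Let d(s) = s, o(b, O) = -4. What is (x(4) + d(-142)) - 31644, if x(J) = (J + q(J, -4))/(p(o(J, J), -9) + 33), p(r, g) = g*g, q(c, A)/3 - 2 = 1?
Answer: -3623591/114 ≈ -31786.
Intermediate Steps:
q(c, A) = 9 (q(c, A) = 6 + 3*1 = 6 + 3 = 9)
p(r, g) = g**2
x(J) = 3/38 + J/114 (x(J) = (J + 9)/((-9)**2 + 33) = (9 + J)/(81 + 33) = (9 + J)/114 = (9 + J)*(1/114) = 3/38 + J/114)
(x(4) + d(-142)) - 31644 = ((3/38 + (1/114)*4) - 142) - 31644 = ((3/38 + 2/57) - 142) - 31644 = (13/114 - 142) - 31644 = -16175/114 - 31644 = -3623591/114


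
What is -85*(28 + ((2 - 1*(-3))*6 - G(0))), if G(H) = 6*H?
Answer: -4930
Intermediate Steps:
-85*(28 + ((2 - 1*(-3))*6 - G(0))) = -85*(28 + ((2 - 1*(-3))*6 - 6*0)) = -85*(28 + ((2 + 3)*6 - 1*0)) = -85*(28 + (5*6 + 0)) = -85*(28 + (30 + 0)) = -85*(28 + 30) = -85*58 = -4930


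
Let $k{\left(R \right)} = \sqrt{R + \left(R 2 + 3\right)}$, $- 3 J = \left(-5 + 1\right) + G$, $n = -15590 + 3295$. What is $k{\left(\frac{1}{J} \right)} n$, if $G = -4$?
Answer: $- \frac{12295 \sqrt{66}}{4} \approx -24971.0$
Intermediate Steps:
$n = -12295$
$J = \frac{8}{3}$ ($J = - \frac{\left(-5 + 1\right) - 4}{3} = - \frac{-4 - 4}{3} = \left(- \frac{1}{3}\right) \left(-8\right) = \frac{8}{3} \approx 2.6667$)
$k{\left(R \right)} = \sqrt{3 + 3 R}$ ($k{\left(R \right)} = \sqrt{R + \left(2 R + 3\right)} = \sqrt{R + \left(3 + 2 R\right)} = \sqrt{3 + 3 R}$)
$k{\left(\frac{1}{J} \right)} n = \sqrt{3 + \frac{3}{\frac{8}{3}}} \left(-12295\right) = \sqrt{3 + 3 \cdot \frac{3}{8}} \left(-12295\right) = \sqrt{3 + \frac{9}{8}} \left(-12295\right) = \sqrt{\frac{33}{8}} \left(-12295\right) = \frac{\sqrt{66}}{4} \left(-12295\right) = - \frac{12295 \sqrt{66}}{4}$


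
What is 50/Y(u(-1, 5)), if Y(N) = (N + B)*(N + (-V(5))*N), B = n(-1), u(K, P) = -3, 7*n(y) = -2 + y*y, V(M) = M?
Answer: -175/132 ≈ -1.3258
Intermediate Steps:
n(y) = -2/7 + y²/7 (n(y) = (-2 + y*y)/7 = (-2 + y²)/7 = -2/7 + y²/7)
B = -⅐ (B = -2/7 + (⅐)*(-1)² = -2/7 + (⅐)*1 = -2/7 + ⅐ = -⅐ ≈ -0.14286)
Y(N) = -4*N*(-⅐ + N) (Y(N) = (N - ⅐)*(N + (-1*5)*N) = (-⅐ + N)*(N - 5*N) = (-⅐ + N)*(-4*N) = -4*N*(-⅐ + N))
50/Y(u(-1, 5)) = 50/(((4/7)*(-3)*(1 - 7*(-3)))) = 50/(((4/7)*(-3)*(1 + 21))) = 50/(((4/7)*(-3)*22)) = 50/(-264/7) = 50*(-7/264) = -175/132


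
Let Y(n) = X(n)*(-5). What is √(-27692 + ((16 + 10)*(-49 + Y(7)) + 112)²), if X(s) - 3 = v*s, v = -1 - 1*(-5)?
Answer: 2*√6732293 ≈ 5189.3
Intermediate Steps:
v = 4 (v = -1 + 5 = 4)
X(s) = 3 + 4*s
Y(n) = -15 - 20*n (Y(n) = (3 + 4*n)*(-5) = -15 - 20*n)
√(-27692 + ((16 + 10)*(-49 + Y(7)) + 112)²) = √(-27692 + ((16 + 10)*(-49 + (-15 - 20*7)) + 112)²) = √(-27692 + (26*(-49 + (-15 - 140)) + 112)²) = √(-27692 + (26*(-49 - 155) + 112)²) = √(-27692 + (26*(-204) + 112)²) = √(-27692 + (-5304 + 112)²) = √(-27692 + (-5192)²) = √(-27692 + 26956864) = √26929172 = 2*√6732293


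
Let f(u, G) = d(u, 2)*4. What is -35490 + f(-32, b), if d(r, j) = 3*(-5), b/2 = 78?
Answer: -35550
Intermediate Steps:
b = 156 (b = 2*78 = 156)
d(r, j) = -15
f(u, G) = -60 (f(u, G) = -15*4 = -60)
-35490 + f(-32, b) = -35490 - 60 = -35550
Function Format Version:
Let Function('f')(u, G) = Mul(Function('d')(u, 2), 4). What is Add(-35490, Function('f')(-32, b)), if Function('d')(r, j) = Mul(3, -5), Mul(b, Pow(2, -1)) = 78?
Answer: -35550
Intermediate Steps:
b = 156 (b = Mul(2, 78) = 156)
Function('d')(r, j) = -15
Function('f')(u, G) = -60 (Function('f')(u, G) = Mul(-15, 4) = -60)
Add(-35490, Function('f')(-32, b)) = Add(-35490, -60) = -35550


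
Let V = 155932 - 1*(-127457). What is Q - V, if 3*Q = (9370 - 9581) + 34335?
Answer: -816043/3 ≈ -2.7201e+5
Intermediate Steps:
Q = 34124/3 (Q = ((9370 - 9581) + 34335)/3 = (-211 + 34335)/3 = (⅓)*34124 = 34124/3 ≈ 11375.)
V = 283389 (V = 155932 + 127457 = 283389)
Q - V = 34124/3 - 1*283389 = 34124/3 - 283389 = -816043/3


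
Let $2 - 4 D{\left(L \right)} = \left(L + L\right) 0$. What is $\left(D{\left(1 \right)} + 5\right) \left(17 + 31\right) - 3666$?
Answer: $-3402$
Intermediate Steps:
$D{\left(L \right)} = \frac{1}{2}$ ($D{\left(L \right)} = \frac{1}{2} - \frac{\left(L + L\right) 0}{4} = \frac{1}{2} - \frac{2 L 0}{4} = \frac{1}{2} - 0 = \frac{1}{2} + 0 = \frac{1}{2}$)
$\left(D{\left(1 \right)} + 5\right) \left(17 + 31\right) - 3666 = \left(\frac{1}{2} + 5\right) \left(17 + 31\right) - 3666 = \frac{11}{2} \cdot 48 - 3666 = 264 - 3666 = -3402$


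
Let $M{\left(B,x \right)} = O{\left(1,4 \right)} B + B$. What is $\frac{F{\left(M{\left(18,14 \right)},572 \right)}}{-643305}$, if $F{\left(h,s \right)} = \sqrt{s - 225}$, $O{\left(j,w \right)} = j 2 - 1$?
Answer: $- \frac{\sqrt{347}}{643305} \approx -2.8957 \cdot 10^{-5}$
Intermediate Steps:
$O{\left(j,w \right)} = -1 + 2 j$ ($O{\left(j,w \right)} = 2 j - 1 = -1 + 2 j$)
$M{\left(B,x \right)} = 2 B$ ($M{\left(B,x \right)} = \left(-1 + 2 \cdot 1\right) B + B = \left(-1 + 2\right) B + B = 1 B + B = B + B = 2 B$)
$F{\left(h,s \right)} = \sqrt{-225 + s}$
$\frac{F{\left(M{\left(18,14 \right)},572 \right)}}{-643305} = \frac{\sqrt{-225 + 572}}{-643305} = \sqrt{347} \left(- \frac{1}{643305}\right) = - \frac{\sqrt{347}}{643305}$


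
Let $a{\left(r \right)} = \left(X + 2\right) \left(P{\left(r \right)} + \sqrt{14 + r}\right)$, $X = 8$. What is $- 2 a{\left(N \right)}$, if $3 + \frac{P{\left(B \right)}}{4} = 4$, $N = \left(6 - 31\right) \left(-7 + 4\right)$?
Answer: $-80 - 20 \sqrt{89} \approx -268.68$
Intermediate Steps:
$N = 75$ ($N = \left(-25\right) \left(-3\right) = 75$)
$P{\left(B \right)} = 4$ ($P{\left(B \right)} = -12 + 4 \cdot 4 = -12 + 16 = 4$)
$a{\left(r \right)} = 40 + 10 \sqrt{14 + r}$ ($a{\left(r \right)} = \left(8 + 2\right) \left(4 + \sqrt{14 + r}\right) = 10 \left(4 + \sqrt{14 + r}\right) = 40 + 10 \sqrt{14 + r}$)
$- 2 a{\left(N \right)} = - 2 \left(40 + 10 \sqrt{14 + 75}\right) = - 2 \left(40 + 10 \sqrt{89}\right) = -80 - 20 \sqrt{89}$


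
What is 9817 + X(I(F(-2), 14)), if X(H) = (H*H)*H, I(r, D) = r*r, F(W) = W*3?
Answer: 56473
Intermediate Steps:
F(W) = 3*W
I(r, D) = r²
X(H) = H³ (X(H) = H²*H = H³)
9817 + X(I(F(-2), 14)) = 9817 + ((3*(-2))²)³ = 9817 + ((-6)²)³ = 9817 + 36³ = 9817 + 46656 = 56473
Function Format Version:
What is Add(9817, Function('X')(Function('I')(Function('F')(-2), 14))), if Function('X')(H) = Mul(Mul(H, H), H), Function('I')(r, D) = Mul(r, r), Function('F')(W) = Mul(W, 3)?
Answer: 56473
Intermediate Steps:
Function('F')(W) = Mul(3, W)
Function('I')(r, D) = Pow(r, 2)
Function('X')(H) = Pow(H, 3) (Function('X')(H) = Mul(Pow(H, 2), H) = Pow(H, 3))
Add(9817, Function('X')(Function('I')(Function('F')(-2), 14))) = Add(9817, Pow(Pow(Mul(3, -2), 2), 3)) = Add(9817, Pow(Pow(-6, 2), 3)) = Add(9817, Pow(36, 3)) = Add(9817, 46656) = 56473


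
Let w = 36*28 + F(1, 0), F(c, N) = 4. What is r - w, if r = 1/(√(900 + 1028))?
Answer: -1012 + √482/964 ≈ -1012.0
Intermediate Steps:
r = √482/964 (r = 1/(√1928) = 1/(2*√482) = √482/964 ≈ 0.022774)
w = 1012 (w = 36*28 + 4 = 1008 + 4 = 1012)
r - w = √482/964 - 1*1012 = √482/964 - 1012 = -1012 + √482/964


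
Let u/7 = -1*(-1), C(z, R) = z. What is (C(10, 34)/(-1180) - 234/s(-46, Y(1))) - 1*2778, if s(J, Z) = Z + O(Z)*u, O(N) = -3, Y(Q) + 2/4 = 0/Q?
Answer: -14040391/5074 ≈ -2767.1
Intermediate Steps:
Y(Q) = -½ (Y(Q) = -½ + 0/Q = -½ + 0 = -½)
u = 7 (u = 7*(-1*(-1)) = 7*1 = 7)
s(J, Z) = -21 + Z (s(J, Z) = Z - 3*7 = Z - 21 = -21 + Z)
(C(10, 34)/(-1180) - 234/s(-46, Y(1))) - 1*2778 = (10/(-1180) - 234/(-21 - ½)) - 1*2778 = (10*(-1/1180) - 234/(-43/2)) - 2778 = (-1/118 - 234*(-2/43)) - 2778 = (-1/118 + 468/43) - 2778 = 55181/5074 - 2778 = -14040391/5074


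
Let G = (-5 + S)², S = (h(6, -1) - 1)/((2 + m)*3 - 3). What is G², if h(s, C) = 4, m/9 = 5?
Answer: 2750058481/4477456 ≈ 614.20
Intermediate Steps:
m = 45 (m = 9*5 = 45)
S = 1/46 (S = (4 - 1)/((2 + 45)*3 - 3) = 3/(47*3 - 3) = 3/(141 - 3) = 3/138 = 3*(1/138) = 1/46 ≈ 0.021739)
G = 52441/2116 (G = (-5 + 1/46)² = (-229/46)² = 52441/2116 ≈ 24.783)
G² = (52441/2116)² = 2750058481/4477456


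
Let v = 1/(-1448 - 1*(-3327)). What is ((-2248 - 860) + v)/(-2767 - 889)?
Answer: 5839931/6869624 ≈ 0.85011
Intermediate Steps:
v = 1/1879 (v = 1/(-1448 + 3327) = 1/1879 ≈ 0.00053220)
((-2248 - 860) + v)/(-2767 - 889) = ((-2248 - 860) + 1/1879)/(-2767 - 889) = (-3108 + 1/1879)/(-3656) = -5839931/1879*(-1/3656) = 5839931/6869624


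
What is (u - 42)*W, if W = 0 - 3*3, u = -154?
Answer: 1764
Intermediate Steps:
W = -9 (W = 0 - 9 = -9)
(u - 42)*W = (-154 - 42)*(-9) = -196*(-9) = 1764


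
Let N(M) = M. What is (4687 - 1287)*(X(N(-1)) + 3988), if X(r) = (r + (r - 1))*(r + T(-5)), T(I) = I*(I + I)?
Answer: 13059400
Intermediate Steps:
T(I) = 2*I**2 (T(I) = I*(2*I) = 2*I**2)
X(r) = (-1 + 2*r)*(50 + r) (X(r) = (r + (r - 1))*(r + 2*(-5)**2) = (r + (-1 + r))*(r + 2*25) = (-1 + 2*r)*(r + 50) = (-1 + 2*r)*(50 + r))
(4687 - 1287)*(X(N(-1)) + 3988) = (4687 - 1287)*((-50 + 2*(-1)**2 + 99*(-1)) + 3988) = 3400*((-50 + 2*1 - 99) + 3988) = 3400*((-50 + 2 - 99) + 3988) = 3400*(-147 + 3988) = 3400*3841 = 13059400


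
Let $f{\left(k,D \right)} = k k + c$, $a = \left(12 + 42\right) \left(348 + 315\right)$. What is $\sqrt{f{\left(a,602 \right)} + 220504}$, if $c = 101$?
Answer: $\sqrt{1282003809} \approx 35805.0$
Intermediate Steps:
$a = 35802$ ($a = 54 \cdot 663 = 35802$)
$f{\left(k,D \right)} = 101 + k^{2}$ ($f{\left(k,D \right)} = k k + 101 = k^{2} + 101 = 101 + k^{2}$)
$\sqrt{f{\left(a,602 \right)} + 220504} = \sqrt{\left(101 + 35802^{2}\right) + 220504} = \sqrt{\left(101 + 1281783204\right) + 220504} = \sqrt{1281783305 + 220504} = \sqrt{1282003809}$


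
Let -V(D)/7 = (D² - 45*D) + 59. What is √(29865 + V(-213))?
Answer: I*√355226 ≈ 596.01*I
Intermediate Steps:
V(D) = -413 - 7*D² + 315*D (V(D) = -7*((D² - 45*D) + 59) = -7*(59 + D² - 45*D) = -413 - 7*D² + 315*D)
√(29865 + V(-213)) = √(29865 + (-413 - 7*(-213)² + 315*(-213))) = √(29865 + (-413 - 7*45369 - 67095)) = √(29865 + (-413 - 317583 - 67095)) = √(29865 - 385091) = √(-355226) = I*√355226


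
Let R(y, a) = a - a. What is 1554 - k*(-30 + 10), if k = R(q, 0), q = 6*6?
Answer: 1554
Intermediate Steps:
q = 36
R(y, a) = 0
k = 0
1554 - k*(-30 + 10) = 1554 - 0*(-30 + 10) = 1554 - 0*(-20) = 1554 - 1*0 = 1554 + 0 = 1554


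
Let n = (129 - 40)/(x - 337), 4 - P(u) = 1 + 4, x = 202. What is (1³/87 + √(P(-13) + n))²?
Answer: -188369/113535 + 8*I*√210/3915 ≈ -1.6591 + 0.029612*I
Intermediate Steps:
P(u) = -1 (P(u) = 4 - (1 + 4) = 4 - 1*5 = 4 - 5 = -1)
n = -89/135 (n = (129 - 40)/(202 - 337) = 89/(-135) = 89*(-1/135) = -89/135 ≈ -0.65926)
(1³/87 + √(P(-13) + n))² = (1³/87 + √(-1 - 89/135))² = (1*(1/87) + √(-224/135))² = (1/87 + 4*I*√210/45)²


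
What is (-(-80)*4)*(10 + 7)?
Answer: 5440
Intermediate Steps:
(-(-80)*4)*(10 + 7) = -20*(-16)*17 = 320*17 = 5440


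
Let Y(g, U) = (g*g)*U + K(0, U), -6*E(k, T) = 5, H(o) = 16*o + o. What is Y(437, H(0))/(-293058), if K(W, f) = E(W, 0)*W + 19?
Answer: -19/293058 ≈ -6.4834e-5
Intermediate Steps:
H(o) = 17*o
E(k, T) = -5/6 (E(k, T) = -1/6*5 = -5/6)
K(W, f) = 19 - 5*W/6 (K(W, f) = -5*W/6 + 19 = 19 - 5*W/6)
Y(g, U) = 19 + U*g**2 (Y(g, U) = (g*g)*U + (19 - 5/6*0) = g**2*U + (19 + 0) = U*g**2 + 19 = 19 + U*g**2)
Y(437, H(0))/(-293058) = (19 + (17*0)*437**2)/(-293058) = (19 + 0*190969)*(-1/293058) = (19 + 0)*(-1/293058) = 19*(-1/293058) = -19/293058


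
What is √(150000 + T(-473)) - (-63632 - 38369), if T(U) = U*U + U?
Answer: 102001 + 2*√93314 ≈ 1.0261e+5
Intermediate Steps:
T(U) = U + U² (T(U) = U² + U = U + U²)
√(150000 + T(-473)) - (-63632 - 38369) = √(150000 - 473*(1 - 473)) - (-63632 - 38369) = √(150000 - 473*(-472)) - 1*(-102001) = √(150000 + 223256) + 102001 = √373256 + 102001 = 2*√93314 + 102001 = 102001 + 2*√93314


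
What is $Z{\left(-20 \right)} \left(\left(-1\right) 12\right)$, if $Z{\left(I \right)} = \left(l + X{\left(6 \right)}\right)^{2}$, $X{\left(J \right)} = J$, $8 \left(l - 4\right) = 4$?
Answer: $-1323$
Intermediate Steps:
$l = \frac{9}{2}$ ($l = 4 + \frac{1}{8} \cdot 4 = 4 + \frac{1}{2} = \frac{9}{2} \approx 4.5$)
$Z{\left(I \right)} = \frac{441}{4}$ ($Z{\left(I \right)} = \left(\frac{9}{2} + 6\right)^{2} = \left(\frac{21}{2}\right)^{2} = \frac{441}{4}$)
$Z{\left(-20 \right)} \left(\left(-1\right) 12\right) = \frac{441 \left(\left(-1\right) 12\right)}{4} = \frac{441}{4} \left(-12\right) = -1323$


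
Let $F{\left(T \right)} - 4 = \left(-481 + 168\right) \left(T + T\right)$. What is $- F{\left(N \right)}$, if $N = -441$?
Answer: $-276070$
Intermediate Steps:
$F{\left(T \right)} = 4 - 626 T$ ($F{\left(T \right)} = 4 + \left(-481 + 168\right) \left(T + T\right) = 4 - 313 \cdot 2 T = 4 - 626 T$)
$- F{\left(N \right)} = - (4 - -276066) = - (4 + 276066) = \left(-1\right) 276070 = -276070$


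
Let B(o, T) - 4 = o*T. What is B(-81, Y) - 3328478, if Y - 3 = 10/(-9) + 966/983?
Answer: -3272118587/983 ≈ -3.3287e+6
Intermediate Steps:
Y = 25405/8847 (Y = 3 + (10/(-9) + 966/983) = 3 + (10*(-1/9) + 966*(1/983)) = 3 + (-10/9 + 966/983) = 3 - 1136/8847 = 25405/8847 ≈ 2.8716)
B(o, T) = 4 + T*o (B(o, T) = 4 + o*T = 4 + T*o)
B(-81, Y) - 3328478 = (4 + (25405/8847)*(-81)) - 3328478 = (4 - 228645/983) - 3328478 = -224713/983 - 3328478 = -3272118587/983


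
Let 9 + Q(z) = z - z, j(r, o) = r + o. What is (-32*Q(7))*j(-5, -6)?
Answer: -3168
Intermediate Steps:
j(r, o) = o + r
Q(z) = -9 (Q(z) = -9 + (z - z) = -9 + 0 = -9)
(-32*Q(7))*j(-5, -6) = (-32*(-9))*(-6 - 5) = 288*(-11) = -3168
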